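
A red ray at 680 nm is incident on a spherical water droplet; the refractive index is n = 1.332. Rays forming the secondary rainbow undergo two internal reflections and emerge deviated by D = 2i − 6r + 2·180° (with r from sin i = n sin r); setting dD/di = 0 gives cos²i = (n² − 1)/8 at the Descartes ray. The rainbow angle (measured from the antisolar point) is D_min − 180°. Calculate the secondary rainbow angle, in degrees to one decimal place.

cos²i = (1.77422 − 1)/8 = 0.09678; i = arccos(0.31109) = 71.875°.
sin r = sin 71.875°/1.332 = 0.71350; r = 45.520°.
D_min = 2·71.875° − 6·45.520° + 360° = 230.628°.
Rainbow angle = D_min − 180° = 50.628°.

50.6°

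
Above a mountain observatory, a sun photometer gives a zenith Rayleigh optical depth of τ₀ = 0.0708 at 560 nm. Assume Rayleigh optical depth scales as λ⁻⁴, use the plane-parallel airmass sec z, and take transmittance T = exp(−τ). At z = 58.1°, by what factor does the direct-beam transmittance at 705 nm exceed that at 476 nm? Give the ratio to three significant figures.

Airmass: sec 58.1° = 1.8924.
τ(705 nm) = 0.0708 × (560/705)⁴ × 1.8924 = 0.0708 × 0.3981 × 1.8924 = 0.0533.
τ(476 nm) = 0.0708 × (560/476)⁴ × 1.8924 = 0.0708 × 1.9157 × 1.8924 = 0.2567.
T(705)/T(476) = exp(τ_B − τ_A) = exp(0.2033) = 1.2255.

1.23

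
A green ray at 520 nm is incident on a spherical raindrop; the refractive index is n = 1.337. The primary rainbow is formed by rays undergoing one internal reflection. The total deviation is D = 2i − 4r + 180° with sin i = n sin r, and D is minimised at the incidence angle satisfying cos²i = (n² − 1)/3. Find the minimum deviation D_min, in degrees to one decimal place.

cos²i = (1.78757 − 1)/3 = 0.26252; i = arccos(0.51237) = 59.178°.
sin r = sin 59.178°/1.337 = 0.64231; r = 39.964°.
D_min = 2·59.178° − 4·39.964° + 180° = 138.500°.

138.5°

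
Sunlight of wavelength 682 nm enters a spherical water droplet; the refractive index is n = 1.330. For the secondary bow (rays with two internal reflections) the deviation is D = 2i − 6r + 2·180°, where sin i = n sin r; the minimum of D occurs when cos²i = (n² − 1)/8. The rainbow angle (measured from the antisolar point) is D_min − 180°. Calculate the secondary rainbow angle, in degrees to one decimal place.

cos²i = (1.76890 − 1)/8 = 0.09611; i = arccos(0.31002) = 71.940°.
sin r = sin 71.940°/1.330 = 0.71483; r = 45.630°.
D_min = 2·71.940° − 6·45.630° + 360° = 230.101°.
Rainbow angle = D_min − 180° = 50.101°.

50.1°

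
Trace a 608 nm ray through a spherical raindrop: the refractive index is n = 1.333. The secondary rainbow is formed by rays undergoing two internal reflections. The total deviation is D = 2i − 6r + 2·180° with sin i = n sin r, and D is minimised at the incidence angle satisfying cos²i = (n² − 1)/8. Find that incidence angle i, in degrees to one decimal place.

71.8°

cos²i = (1.333² − 1)/8 = (1.77689 − 1)/8 = 0.09711.
cos i = 0.31163, so i = 71.843°.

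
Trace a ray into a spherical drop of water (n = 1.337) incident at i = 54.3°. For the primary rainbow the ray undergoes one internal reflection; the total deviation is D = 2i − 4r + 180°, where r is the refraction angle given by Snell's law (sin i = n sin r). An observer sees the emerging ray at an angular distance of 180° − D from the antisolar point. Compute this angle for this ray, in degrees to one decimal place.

sin r = sin 54.3° / 1.337 = 0.8121/1.337 = 0.6074; r = 37.40°.
D = 2·54.3° − 4·37.40° + 180° = 108.60° − 149.60° + 180° = 139.00°.
Angle from antisolar point = 180° − D = 41.00°.

41.0°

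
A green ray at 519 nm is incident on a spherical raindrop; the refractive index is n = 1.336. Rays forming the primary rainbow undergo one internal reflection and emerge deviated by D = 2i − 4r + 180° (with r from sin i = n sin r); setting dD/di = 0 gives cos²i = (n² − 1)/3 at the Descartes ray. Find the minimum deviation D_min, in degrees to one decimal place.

138.4°

cos²i = (1.78490 − 1)/3 = 0.26163; i = arccos(0.51150) = 59.236°.
sin r = sin 59.236°/1.336 = 0.64318; r = 40.029°.
D_min = 2·59.236° − 4·40.029° + 180° = 138.356°.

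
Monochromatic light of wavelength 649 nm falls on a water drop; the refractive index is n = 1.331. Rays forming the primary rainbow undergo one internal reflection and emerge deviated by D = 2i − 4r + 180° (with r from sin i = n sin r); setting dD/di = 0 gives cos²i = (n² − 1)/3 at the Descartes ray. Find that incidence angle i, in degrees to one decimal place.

59.5°

cos²i = (1.331² − 1)/3 = (1.77156 − 1)/3 = 0.25719.
cos i = 0.50714, so i = 59.527°.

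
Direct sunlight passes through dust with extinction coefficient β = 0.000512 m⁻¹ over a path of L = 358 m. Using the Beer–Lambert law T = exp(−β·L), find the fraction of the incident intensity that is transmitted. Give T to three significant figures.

0.833

τ = β·L = 0.000512 × 358 = 0.1833.
T = exp(−0.1833) = 0.8325.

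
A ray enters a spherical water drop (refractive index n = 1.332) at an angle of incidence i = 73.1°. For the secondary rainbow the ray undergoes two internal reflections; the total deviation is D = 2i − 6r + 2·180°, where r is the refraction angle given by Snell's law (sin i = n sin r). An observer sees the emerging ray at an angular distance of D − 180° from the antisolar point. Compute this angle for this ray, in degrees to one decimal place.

sin r = sin 73.1° / 1.332 = 0.9568/1.332 = 0.7183; r = 45.92°.
D = 2·73.1° − 6·45.92° + 2·180° = 146.20° − 275.50° + 360° = 230.70°.
Angle from antisolar point = D − 180° = 50.70°.

50.7°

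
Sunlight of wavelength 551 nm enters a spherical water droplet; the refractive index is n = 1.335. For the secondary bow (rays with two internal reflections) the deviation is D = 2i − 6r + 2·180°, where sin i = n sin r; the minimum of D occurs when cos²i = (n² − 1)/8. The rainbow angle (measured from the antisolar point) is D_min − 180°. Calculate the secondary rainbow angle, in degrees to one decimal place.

cos²i = (1.78222 − 1)/8 = 0.09778; i = arccos(0.31269) = 71.778°.
sin r = sin 71.778°/1.335 = 0.71150; r = 45.357°.
D_min = 2·71.778° − 6·45.357° + 360° = 231.414°.
Rainbow angle = D_min − 180° = 51.414°.

51.4°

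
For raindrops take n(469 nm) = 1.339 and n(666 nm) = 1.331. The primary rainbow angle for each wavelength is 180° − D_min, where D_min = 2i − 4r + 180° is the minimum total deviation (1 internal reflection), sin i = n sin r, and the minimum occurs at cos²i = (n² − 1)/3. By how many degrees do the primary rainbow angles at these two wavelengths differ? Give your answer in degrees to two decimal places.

At 469 nm (n = 1.339): cos²i = 0.26431 → i = 59.062°, r = 39.834°, D_min = 138.786°, rainbow angle = 41.214°.
At 666 nm (n = 1.331): cos²i = 0.25719 → i = 59.527°, r = 40.356°, D_min = 137.630°, rainbow angle = 42.370°.
Angular width = |41.214° − 42.370°| = 1.156°.

1.16°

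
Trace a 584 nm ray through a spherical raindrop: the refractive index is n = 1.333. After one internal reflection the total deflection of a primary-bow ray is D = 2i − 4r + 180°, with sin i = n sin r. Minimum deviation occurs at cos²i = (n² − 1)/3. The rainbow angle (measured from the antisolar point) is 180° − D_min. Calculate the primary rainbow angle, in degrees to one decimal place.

cos²i = (1.77689 − 1)/3 = 0.25896; i = arccos(0.50888) = 59.410°.
sin r = sin 59.410°/1.333 = 0.64579; r = 40.225°.
D_min = 2·59.410° − 4·40.225° + 180° = 137.922°.
Rainbow angle = 180° − D_min = 42.078°.

42.1°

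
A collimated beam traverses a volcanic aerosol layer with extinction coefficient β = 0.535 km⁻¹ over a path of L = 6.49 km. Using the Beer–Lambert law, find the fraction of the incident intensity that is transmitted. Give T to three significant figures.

τ = β·L = 0.535 × 6.49 = 3.4722.
T = exp(−3.4722) = 0.0311.

0.0311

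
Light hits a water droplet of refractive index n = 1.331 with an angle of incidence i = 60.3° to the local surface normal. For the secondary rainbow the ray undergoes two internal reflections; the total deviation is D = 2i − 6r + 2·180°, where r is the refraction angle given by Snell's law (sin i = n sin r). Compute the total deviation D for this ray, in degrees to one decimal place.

236.2°

sin r = sin 60.3° / 1.331 = 0.8686/1.331 = 0.6526; r = 40.74°.
D = 2·60.3° − 6·40.74° + 2·180° = 120.60° − 244.43° + 360° = 236.17°.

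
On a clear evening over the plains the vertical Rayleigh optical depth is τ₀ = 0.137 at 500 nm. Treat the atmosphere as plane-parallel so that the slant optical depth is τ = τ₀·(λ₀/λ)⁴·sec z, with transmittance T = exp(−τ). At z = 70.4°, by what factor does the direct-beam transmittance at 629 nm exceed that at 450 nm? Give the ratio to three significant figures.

Airmass: sec 70.4° = 2.9811.
τ(629 nm) = 0.137 × (500/629)⁴ × 2.9811 = 0.137 × 0.3993 × 2.9811 = 0.1631.
τ(450 nm) = 0.137 × (500/450)⁴ × 2.9811 = 0.137 × 1.5242 × 2.9811 = 0.6225.
T(629)/T(450) = exp(τ_B − τ_A) = exp(0.4594) = 1.5831.

1.58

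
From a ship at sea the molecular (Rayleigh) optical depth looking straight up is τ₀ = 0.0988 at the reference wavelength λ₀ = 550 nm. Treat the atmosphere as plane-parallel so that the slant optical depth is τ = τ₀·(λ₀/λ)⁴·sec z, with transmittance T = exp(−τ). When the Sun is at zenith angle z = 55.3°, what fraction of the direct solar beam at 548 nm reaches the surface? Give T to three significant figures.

0.839

sec 55.3° = 1.7566.
τ = 0.0988 × (550/548)⁴ × 1.7566 = 0.0988 × 1.0147 × 1.7566 = 0.1761.
T = exp(−0.1761) = 0.8385.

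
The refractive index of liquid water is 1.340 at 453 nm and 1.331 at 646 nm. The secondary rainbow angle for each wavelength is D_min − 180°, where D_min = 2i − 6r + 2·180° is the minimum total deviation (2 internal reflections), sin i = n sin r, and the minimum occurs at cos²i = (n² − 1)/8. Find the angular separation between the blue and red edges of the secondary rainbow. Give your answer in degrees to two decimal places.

At 453 nm (n = 1.340): cos²i = 0.09945 → i = 71.618°, r = 45.088°, D_min = 232.709°, rainbow angle = 52.709°.
At 646 nm (n = 1.331): cos²i = 0.09645 → i = 71.907°, r = 45.575°, D_min = 230.365°, rainbow angle = 50.365°.
Angular width = |52.709° − 50.365°| = 2.344°.

2.34°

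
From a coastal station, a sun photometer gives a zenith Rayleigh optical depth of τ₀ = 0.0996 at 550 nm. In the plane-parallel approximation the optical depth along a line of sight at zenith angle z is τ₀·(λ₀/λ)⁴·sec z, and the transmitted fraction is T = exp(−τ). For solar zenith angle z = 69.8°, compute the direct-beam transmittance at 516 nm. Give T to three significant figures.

0.689

sec 69.8° = 2.8960.
τ = 0.0996 × (550/516)⁴ × 2.8960 = 0.0996 × 1.2908 × 2.8960 = 0.3723.
T = exp(−0.3723) = 0.6891.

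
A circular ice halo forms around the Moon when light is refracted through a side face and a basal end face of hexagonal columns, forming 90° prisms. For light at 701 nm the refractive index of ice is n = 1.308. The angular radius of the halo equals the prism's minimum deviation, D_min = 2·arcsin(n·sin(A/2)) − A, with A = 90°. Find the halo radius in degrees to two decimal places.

45.31°

n·sin(A/2) = 1.308 × sin 45° = 1.308 × 0.7071 = 0.9249.
D_min = 2·arcsin(0.9249) − 90° = 2 × 67.653° − 90° = 45.305°.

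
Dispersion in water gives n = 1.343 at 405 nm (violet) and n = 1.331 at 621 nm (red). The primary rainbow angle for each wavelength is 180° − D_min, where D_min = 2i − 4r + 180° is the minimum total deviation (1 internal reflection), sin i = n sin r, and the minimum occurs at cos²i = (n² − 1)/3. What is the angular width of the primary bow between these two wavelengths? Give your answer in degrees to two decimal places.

1.72°

At 405 nm (n = 1.343): cos²i = 0.26788 → i = 58.830°, r = 39.577°, D_min = 139.354°, rainbow angle = 40.646°.
At 621 nm (n = 1.331): cos²i = 0.25719 → i = 59.527°, r = 40.356°, D_min = 137.630°, rainbow angle = 42.370°.
Angular width = |40.646° − 42.370°| = 1.724°.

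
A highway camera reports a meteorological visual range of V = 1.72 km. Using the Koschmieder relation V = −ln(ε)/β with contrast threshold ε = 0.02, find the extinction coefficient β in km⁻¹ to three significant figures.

2.27 km⁻¹

β = −ln(0.02) / V = 3.912 / 1.72 = 2.2744 km⁻¹.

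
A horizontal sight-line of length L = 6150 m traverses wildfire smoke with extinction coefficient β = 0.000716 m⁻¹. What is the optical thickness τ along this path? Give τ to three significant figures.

τ = β·L = 0.000716 × 6150 = 4.4034.

4.40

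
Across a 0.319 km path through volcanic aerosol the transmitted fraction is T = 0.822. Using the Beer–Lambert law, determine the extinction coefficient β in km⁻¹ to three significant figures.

Beer–Lambert: T = exp(−βL) ⇒ β = −ln(T)/L = −ln(0.822)/0.319 = 0.1960/0.319 = 0.6145 km⁻¹.

0.614 km⁻¹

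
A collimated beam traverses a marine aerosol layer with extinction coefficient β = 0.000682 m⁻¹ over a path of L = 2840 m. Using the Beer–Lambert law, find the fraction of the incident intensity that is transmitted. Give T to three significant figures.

0.144

τ = β·L = 0.000682 × 2840 = 1.9369.
T = exp(−1.9369) = 0.1442.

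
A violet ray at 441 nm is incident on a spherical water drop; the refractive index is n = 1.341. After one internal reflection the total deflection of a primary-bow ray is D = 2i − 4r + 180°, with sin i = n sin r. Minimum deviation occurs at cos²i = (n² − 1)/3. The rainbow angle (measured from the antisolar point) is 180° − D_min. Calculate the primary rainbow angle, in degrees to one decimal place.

40.9°

cos²i = (1.79828 − 1)/3 = 0.26609; i = arccos(0.51584) = 58.946°.
sin r = sin 58.946°/1.341 = 0.63884; r = 39.705°.
D_min = 2·58.946° − 4·39.705° + 180° = 139.071°.
Rainbow angle = 180° − D_min = 40.929°.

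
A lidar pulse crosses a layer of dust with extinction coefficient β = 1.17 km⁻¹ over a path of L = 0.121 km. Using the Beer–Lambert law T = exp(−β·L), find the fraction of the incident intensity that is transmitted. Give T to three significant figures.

τ = β·L = 1.17 × 0.121 = 0.1416.
T = exp(−0.1416) = 0.8680.

0.868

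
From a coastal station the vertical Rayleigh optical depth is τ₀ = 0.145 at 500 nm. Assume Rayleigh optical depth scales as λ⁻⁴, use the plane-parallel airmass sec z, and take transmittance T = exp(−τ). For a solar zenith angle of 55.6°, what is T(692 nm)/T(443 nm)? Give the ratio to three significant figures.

1.41

Airmass: sec 55.6° = 1.7700.
τ(692 nm) = 0.145 × (500/692)⁴ × 1.7700 = 0.145 × 0.2726 × 1.7700 = 0.0700.
τ(443 nm) = 0.145 × (500/443)⁴ × 1.7700 = 0.145 × 1.6228 × 1.7700 = 0.4165.
T(692)/T(443) = exp(τ_B − τ_A) = exp(0.3465) = 1.4142.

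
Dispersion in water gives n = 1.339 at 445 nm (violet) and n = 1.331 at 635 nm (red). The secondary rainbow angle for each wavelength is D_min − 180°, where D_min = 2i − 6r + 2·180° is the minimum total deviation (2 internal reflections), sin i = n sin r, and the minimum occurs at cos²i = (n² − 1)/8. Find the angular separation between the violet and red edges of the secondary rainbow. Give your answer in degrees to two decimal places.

At 445 nm (n = 1.339): cos²i = 0.09912 → i = 71.650°, r = 45.141°, D_min = 232.451°, rainbow angle = 52.451°.
At 635 nm (n = 1.331): cos²i = 0.09645 → i = 71.907°, r = 45.575°, D_min = 230.365°, rainbow angle = 50.365°.
Angular width = |52.451° − 50.365°| = 2.086°.

2.09°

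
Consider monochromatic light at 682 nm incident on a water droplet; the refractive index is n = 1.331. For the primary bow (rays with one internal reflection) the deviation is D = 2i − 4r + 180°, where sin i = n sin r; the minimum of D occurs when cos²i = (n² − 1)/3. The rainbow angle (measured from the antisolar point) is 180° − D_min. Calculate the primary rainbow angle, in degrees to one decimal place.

42.4°

cos²i = (1.77156 − 1)/3 = 0.25719; i = arccos(0.50714) = 59.527°.
sin r = sin 59.527°/1.331 = 0.64753; r = 40.356°.
D_min = 2·59.527° − 4·40.356° + 180° = 137.630°.
Rainbow angle = 180° − D_min = 42.370°.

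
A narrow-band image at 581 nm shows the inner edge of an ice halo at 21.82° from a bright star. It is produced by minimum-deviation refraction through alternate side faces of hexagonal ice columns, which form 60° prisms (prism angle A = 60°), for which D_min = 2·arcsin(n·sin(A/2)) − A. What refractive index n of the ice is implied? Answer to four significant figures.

1.310

Rearranging: n = sin((D_min + A)/2) / sin(A/2).
(D_min + A)/2 = (21.82° + 60°)/2 = 40.910°.
n = sin 40.910° / sin 30° = 0.6549 / 0.5000 = 1.3097.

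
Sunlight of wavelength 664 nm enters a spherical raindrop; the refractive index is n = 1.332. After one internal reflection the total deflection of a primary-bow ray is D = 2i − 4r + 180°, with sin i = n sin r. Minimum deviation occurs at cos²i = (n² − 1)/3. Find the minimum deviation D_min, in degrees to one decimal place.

137.8°

cos²i = (1.77422 − 1)/3 = 0.25807; i = arccos(0.50801) = 59.469°.
sin r = sin 59.469°/1.332 = 0.64666; r = 40.290°.
D_min = 2·59.469° − 4·40.290° + 180° = 137.776°.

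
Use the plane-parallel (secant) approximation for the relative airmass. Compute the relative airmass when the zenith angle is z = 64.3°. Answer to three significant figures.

2.31

X = sec z = 1/cos 64.3° = 1/0.4337 = 2.3060.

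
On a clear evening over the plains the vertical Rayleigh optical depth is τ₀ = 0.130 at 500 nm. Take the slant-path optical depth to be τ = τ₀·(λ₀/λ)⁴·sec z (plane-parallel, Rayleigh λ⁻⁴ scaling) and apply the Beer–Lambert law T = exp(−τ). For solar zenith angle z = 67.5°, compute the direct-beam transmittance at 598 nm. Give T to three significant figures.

0.847

sec 67.5° = 2.6131.
τ = 0.130 × (500/598)⁴ × 2.6131 = 0.130 × 0.4887 × 2.6131 = 0.1660.
T = exp(−0.1660) = 0.8470.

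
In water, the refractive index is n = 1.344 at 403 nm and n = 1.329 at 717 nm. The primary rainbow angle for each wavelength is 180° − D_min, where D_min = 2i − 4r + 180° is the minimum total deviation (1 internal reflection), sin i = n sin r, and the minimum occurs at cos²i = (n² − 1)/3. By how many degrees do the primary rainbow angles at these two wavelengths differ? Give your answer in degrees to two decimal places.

At 403 nm (n = 1.344): cos²i = 0.26878 → i = 58.772°, r = 39.512°, D_min = 139.495°, rainbow angle = 40.505°.
At 717 nm (n = 1.329): cos²i = 0.25541 → i = 59.643°, r = 40.487°, D_min = 137.337°, rainbow angle = 42.663°.
Angular width = |40.505° − 42.663°| = 2.158°.

2.16°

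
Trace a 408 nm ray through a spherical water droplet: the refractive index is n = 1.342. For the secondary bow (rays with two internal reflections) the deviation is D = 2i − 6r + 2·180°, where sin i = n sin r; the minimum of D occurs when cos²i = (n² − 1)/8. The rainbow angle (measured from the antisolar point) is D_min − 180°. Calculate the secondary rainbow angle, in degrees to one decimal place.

cos²i = (1.80096 − 1)/8 = 0.10012; i = arccos(0.31642) = 71.554°.
sin r = sin 71.554°/1.342 = 0.70687; r = 44.981°.
D_min = 2·71.554° − 6·44.981° + 360° = 233.222°.
Rainbow angle = D_min − 180° = 53.222°.

53.2°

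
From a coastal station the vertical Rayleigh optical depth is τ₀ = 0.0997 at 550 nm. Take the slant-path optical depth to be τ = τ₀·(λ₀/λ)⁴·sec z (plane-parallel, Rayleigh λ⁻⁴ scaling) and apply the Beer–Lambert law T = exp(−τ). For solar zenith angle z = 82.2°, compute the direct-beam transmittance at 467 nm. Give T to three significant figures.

sec 82.2° = 7.3684.
τ = 0.0997 × (550/467)⁴ × 7.3684 = 0.0997 × 1.9239 × 7.3684 = 1.4133.
T = exp(−1.4133) = 0.2433.

0.243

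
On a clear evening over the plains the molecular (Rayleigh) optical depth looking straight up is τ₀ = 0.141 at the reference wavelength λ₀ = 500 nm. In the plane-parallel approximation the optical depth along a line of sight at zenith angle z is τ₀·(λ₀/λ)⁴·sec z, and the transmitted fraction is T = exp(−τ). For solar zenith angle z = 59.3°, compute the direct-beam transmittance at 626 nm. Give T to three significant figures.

0.894

sec 59.3° = 1.9587.
τ = 0.141 × (500/626)⁴ × 1.9587 = 0.141 × 0.4070 × 1.9587 = 0.1124.
T = exp(−0.1124) = 0.8937.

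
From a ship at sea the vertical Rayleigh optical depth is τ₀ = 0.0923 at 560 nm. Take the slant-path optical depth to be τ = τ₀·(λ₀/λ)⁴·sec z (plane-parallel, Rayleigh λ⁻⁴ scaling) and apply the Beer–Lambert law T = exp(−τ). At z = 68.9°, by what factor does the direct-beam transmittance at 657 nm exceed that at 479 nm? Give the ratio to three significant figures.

Airmass: sec 68.9° = 2.7778.
τ(657 nm) = 0.0923 × (560/657)⁴ × 2.7778 = 0.0923 × 0.5278 × 2.7778 = 0.1353.
τ(479 nm) = 0.0923 × (560/479)⁴ × 2.7778 = 0.0923 × 1.8681 × 2.7778 = 0.4790.
T(657)/T(479) = exp(τ_B − τ_A) = exp(0.3436) = 1.4101.

1.41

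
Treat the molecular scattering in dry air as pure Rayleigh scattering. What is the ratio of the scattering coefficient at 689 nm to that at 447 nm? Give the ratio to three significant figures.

Rayleigh scattering ∝ λ⁻⁴, so the ratio of coefficients is the inverse fourth power of the wavelength ratio.
σ(689)/σ(447) = (447/689)⁴ = (0.6488)⁴ = 0.1772.

0.177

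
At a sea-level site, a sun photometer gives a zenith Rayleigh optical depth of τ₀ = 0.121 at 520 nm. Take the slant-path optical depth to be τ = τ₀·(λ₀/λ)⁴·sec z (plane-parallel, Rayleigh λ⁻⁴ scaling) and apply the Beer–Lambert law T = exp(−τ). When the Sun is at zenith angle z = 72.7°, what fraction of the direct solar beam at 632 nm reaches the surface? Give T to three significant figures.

sec 72.7° = 3.3628.
τ = 0.121 × (520/632)⁴ × 3.3628 = 0.121 × 0.4583 × 3.3628 = 0.1865.
T = exp(−0.1865) = 0.8299.

0.830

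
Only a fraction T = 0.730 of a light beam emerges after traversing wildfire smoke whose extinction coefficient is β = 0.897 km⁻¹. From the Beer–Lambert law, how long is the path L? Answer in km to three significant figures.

0.351 km

Beer–Lambert: T = exp(−βL) ⇒ L = −ln(T)/β = −ln(0.730)/0.897 = 0.3147/0.897 = 0.3508 km.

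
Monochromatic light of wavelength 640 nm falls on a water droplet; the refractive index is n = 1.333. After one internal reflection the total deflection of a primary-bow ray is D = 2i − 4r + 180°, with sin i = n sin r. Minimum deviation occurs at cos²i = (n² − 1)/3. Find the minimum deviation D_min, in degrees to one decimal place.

cos²i = (1.77689 − 1)/3 = 0.25896; i = arccos(0.50888) = 59.410°.
sin r = sin 59.410°/1.333 = 0.64579; r = 40.225°.
D_min = 2·59.410° − 4·40.225° + 180° = 137.922°.

137.9°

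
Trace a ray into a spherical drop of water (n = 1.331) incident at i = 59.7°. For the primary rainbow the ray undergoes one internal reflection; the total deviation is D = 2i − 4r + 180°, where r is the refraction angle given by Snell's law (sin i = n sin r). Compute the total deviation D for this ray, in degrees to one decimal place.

137.6°

sin r = sin 59.7° / 1.331 = 0.8634/1.331 = 0.6487; r = 40.44°.
D = 2·59.7° − 4·40.44° + 180° = 119.40° − 161.77° + 180° = 137.63°.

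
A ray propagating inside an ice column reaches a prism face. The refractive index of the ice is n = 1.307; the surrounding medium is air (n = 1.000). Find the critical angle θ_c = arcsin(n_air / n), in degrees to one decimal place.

49.9°

sin θ_c = n_air / n = 1.000 / 1.307 = 0.7651.
θ_c = arcsin(0.7651) = 49.92°.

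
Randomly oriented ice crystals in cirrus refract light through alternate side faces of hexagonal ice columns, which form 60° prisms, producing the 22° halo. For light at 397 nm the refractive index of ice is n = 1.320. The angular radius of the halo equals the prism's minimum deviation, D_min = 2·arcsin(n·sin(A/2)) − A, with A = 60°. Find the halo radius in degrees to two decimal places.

22.60°

n·sin(A/2) = 1.320 × sin 30° = 1.320 × 0.5000 = 0.6600.
D_min = 2·arcsin(0.6600) − 60° = 2 × 41.300° − 60° = 22.600°.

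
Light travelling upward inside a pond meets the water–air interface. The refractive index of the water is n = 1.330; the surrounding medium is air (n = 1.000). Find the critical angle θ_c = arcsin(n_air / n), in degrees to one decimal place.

sin θ_c = n_air / n = 1.000 / 1.330 = 0.7519.
θ_c = arcsin(0.7519) = 48.75°.

48.8°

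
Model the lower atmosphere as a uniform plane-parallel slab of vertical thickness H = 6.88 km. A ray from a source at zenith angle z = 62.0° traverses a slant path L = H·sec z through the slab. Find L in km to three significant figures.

sec z = 1/cos 62.0° = 2.1301.
L = 6.88 × 2.1301 = 14.655 km.

14.7 km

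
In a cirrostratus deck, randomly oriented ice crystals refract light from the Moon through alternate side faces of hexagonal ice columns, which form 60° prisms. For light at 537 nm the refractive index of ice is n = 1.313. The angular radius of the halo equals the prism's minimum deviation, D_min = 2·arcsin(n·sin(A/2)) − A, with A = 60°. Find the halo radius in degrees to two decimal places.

22.07°

n·sin(A/2) = 1.313 × sin 30° = 1.313 × 0.5000 = 0.6565.
D_min = 2·arcsin(0.6565) − 60° = 2 × 41.033° − 60° = 22.067°.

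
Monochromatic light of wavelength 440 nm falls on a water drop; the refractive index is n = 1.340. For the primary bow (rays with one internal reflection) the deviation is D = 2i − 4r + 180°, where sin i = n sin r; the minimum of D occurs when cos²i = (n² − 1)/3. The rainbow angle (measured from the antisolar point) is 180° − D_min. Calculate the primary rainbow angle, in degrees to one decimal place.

cos²i = (1.79560 − 1)/3 = 0.26520; i = arccos(0.51498) = 59.004°.
sin r = sin 59.004°/1.340 = 0.63971; r = 39.770°.
D_min = 2·59.004° − 4·39.770° + 180° = 138.929°.
Rainbow angle = 180° − D_min = 41.071°.

41.1°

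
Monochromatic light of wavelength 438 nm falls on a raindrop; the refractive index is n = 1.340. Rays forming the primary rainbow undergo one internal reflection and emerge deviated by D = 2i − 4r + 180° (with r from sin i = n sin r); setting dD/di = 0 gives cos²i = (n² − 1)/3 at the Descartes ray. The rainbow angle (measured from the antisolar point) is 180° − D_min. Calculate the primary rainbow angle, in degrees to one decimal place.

41.1°

cos²i = (1.79560 − 1)/3 = 0.26520; i = arccos(0.51498) = 59.004°.
sin r = sin 59.004°/1.340 = 0.63971; r = 39.770°.
D_min = 2·59.004° − 4·39.770° + 180° = 138.929°.
Rainbow angle = 180° − D_min = 41.071°.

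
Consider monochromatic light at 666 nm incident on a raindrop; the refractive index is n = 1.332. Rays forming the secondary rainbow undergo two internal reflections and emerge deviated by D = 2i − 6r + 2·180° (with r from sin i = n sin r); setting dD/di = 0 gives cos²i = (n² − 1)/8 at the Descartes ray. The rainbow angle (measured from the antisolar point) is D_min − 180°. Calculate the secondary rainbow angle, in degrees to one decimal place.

cos²i = (1.77422 − 1)/8 = 0.09678; i = arccos(0.31109) = 71.875°.
sin r = sin 71.875°/1.332 = 0.71350; r = 45.520°.
D_min = 2·71.875° − 6·45.520° + 360° = 230.628°.
Rainbow angle = D_min − 180° = 50.628°.

50.6°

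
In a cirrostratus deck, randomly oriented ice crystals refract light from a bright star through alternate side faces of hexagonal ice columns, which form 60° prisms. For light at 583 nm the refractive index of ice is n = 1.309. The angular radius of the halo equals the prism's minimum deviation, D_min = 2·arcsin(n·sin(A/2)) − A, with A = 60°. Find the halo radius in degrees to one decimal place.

n·sin(A/2) = 1.309 × sin 30° = 1.309 × 0.5000 = 0.6545.
D_min = 2·arcsin(0.6545) − 60° = 2 × 40.882° − 60° = 21.763°.

21.8°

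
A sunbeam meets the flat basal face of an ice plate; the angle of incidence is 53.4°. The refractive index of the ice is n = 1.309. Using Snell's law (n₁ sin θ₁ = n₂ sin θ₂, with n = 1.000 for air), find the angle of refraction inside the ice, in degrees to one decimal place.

37.8°

Snell: sin θ_r = sin θ_i / n = sin 53.4° / 1.309 = 0.8028 / 1.309 = 0.6133.
θ_r = arcsin(0.6133) = 37.83°.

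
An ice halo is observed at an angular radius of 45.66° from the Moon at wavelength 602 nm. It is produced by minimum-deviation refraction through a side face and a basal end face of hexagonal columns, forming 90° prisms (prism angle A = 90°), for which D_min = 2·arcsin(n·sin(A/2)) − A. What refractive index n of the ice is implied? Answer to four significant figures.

Rearranging: n = sin((D_min + A)/2) / sin(A/2).
(D_min + A)/2 = (45.66° + 90°)/2 = 67.830°.
n = sin 67.830° / sin 45° = 0.9261 / 0.7071 = 1.3097.

1.310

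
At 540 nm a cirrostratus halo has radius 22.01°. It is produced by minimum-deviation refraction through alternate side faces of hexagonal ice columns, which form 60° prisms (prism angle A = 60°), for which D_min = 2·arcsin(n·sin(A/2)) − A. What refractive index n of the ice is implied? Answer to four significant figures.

1.312

Rearranging: n = sin((D_min + A)/2) / sin(A/2).
(D_min + A)/2 = (22.01° + 60°)/2 = 41.005°.
n = sin 41.005° / sin 30° = 0.6561 / 0.5000 = 1.3122.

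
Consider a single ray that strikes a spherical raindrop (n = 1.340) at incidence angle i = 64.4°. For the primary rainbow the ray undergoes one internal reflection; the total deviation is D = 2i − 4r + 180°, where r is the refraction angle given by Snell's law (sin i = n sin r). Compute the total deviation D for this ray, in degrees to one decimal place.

139.6°

sin r = sin 64.4° / 1.340 = 0.9018/1.340 = 0.6730; r = 42.30°.
D = 2·64.4° − 4·42.30° + 180° = 128.80° − 169.20° + 180° = 139.60°.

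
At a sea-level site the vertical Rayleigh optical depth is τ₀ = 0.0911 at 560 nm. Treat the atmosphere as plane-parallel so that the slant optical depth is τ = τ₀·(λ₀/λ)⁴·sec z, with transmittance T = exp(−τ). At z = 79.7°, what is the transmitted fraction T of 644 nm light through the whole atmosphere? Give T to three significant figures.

0.747

sec 79.7° = 5.5928.
τ = 0.0911 × (560/644)⁴ × 5.5928 = 0.0911 × 0.5718 × 5.5928 = 0.2913.
T = exp(−0.2913) = 0.7473.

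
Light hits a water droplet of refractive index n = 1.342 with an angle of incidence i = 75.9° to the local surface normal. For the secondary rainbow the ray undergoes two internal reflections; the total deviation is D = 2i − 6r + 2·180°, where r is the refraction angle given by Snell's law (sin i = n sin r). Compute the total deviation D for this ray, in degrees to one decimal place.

234.1°

sin r = sin 75.9° / 1.342 = 0.9699/1.342 = 0.7227; r = 46.28°.
D = 2·75.9° − 6·46.28° + 2·180° = 151.80° − 277.67° + 360° = 234.13°.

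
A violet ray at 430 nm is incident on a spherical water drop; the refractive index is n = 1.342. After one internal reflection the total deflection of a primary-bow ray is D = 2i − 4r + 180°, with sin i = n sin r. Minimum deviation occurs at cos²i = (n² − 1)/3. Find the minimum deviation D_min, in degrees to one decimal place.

cos²i = (1.80096 − 1)/3 = 0.26699; i = arccos(0.51671) = 58.888°.
sin r = sin 58.888°/1.342 = 0.63797; r = 39.641°.
D_min = 2·58.888° − 4·39.641° + 180° = 139.213°.

139.2°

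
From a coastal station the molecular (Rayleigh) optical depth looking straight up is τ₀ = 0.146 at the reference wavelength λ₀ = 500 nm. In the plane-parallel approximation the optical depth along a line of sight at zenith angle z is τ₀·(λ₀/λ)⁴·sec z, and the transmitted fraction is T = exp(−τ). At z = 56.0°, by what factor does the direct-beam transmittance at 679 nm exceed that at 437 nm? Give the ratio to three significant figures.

Airmass: sec 56.0° = 1.7883.
τ(679 nm) = 0.146 × (500/679)⁴ × 1.7883 = 0.146 × 0.2940 × 1.7883 = 0.0768.
τ(437 nm) = 0.146 × (500/437)⁴ × 1.7883 = 0.146 × 1.7138 × 1.7883 = 0.4475.
T(679)/T(437) = exp(τ_B − τ_A) = exp(0.3707) = 1.4487.

1.45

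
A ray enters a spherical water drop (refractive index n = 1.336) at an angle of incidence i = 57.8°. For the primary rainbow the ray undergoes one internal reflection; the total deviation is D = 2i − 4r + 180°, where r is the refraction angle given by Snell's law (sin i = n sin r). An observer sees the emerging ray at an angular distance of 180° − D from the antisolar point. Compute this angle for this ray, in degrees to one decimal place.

41.6°

sin r = sin 57.8° / 1.336 = 0.8462/1.336 = 0.6334; r = 39.30°.
D = 2·57.8° − 4·39.30° + 180° = 115.60° − 157.20° + 180° = 138.40°.
Angle from antisolar point = 180° − D = 41.60°.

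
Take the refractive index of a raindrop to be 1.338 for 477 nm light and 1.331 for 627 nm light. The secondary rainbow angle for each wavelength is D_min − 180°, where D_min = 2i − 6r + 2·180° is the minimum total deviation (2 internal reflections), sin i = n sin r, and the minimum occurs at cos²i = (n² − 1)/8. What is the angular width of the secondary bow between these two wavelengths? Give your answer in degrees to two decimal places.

1.83°

At 477 nm (n = 1.338): cos²i = 0.09878 → i = 71.682°, r = 45.195°, D_min = 232.193°, rainbow angle = 52.193°.
At 627 nm (n = 1.331): cos²i = 0.09645 → i = 71.907°, r = 45.575°, D_min = 230.365°, rainbow angle = 50.365°.
Angular width = |52.193° − 50.365°| = 1.828°.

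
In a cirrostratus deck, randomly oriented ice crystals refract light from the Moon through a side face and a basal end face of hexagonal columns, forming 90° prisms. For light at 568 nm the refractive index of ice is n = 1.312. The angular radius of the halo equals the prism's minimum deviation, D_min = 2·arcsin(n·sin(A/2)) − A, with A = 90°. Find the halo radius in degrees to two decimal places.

n·sin(A/2) = 1.312 × sin 45° = 1.312 × 0.7071 = 0.9277.
D_min = 2·arcsin(0.9277) − 90° = 2 × 68.083° − 90° = 46.166°.

46.17°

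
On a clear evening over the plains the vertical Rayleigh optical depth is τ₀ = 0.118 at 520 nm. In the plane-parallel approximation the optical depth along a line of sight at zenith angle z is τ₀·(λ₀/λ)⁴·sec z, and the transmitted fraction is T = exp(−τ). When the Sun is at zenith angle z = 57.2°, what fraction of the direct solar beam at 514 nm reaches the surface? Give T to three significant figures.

sec 57.2° = 1.8460.
τ = 0.118 × (520/514)⁴ × 1.8460 = 0.118 × 1.0475 × 1.8460 = 0.2282.
T = exp(−0.2282) = 0.7960.

0.796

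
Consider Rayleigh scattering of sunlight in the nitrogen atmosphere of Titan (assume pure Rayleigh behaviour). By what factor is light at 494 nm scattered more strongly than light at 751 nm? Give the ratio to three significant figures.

5.34

Rayleigh scattering ∝ λ⁻⁴, so the ratio of coefficients is the inverse fourth power of the wavelength ratio.
σ(494)/σ(751) = (751/494)⁴ = (1.5202)⁴ = 5.341.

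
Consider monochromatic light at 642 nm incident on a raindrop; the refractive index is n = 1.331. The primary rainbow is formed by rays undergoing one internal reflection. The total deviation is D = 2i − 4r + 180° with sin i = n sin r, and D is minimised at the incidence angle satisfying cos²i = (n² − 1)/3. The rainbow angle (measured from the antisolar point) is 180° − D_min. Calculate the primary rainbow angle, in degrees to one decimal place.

cos²i = (1.77156 − 1)/3 = 0.25719; i = arccos(0.50714) = 59.527°.
sin r = sin 59.527°/1.331 = 0.64753; r = 40.356°.
D_min = 2·59.527° − 4·40.356° + 180° = 137.630°.
Rainbow angle = 180° − D_min = 42.370°.

42.4°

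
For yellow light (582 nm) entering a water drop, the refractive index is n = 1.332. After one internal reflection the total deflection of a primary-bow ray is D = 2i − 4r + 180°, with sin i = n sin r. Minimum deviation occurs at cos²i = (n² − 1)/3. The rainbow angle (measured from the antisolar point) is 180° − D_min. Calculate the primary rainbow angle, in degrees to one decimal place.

cos²i = (1.77422 − 1)/3 = 0.25807; i = arccos(0.50801) = 59.469°.
sin r = sin 59.469°/1.332 = 0.64666; r = 40.290°.
D_min = 2·59.469° − 4·40.290° + 180° = 137.776°.
Rainbow angle = 180° − D_min = 42.224°.

42.2°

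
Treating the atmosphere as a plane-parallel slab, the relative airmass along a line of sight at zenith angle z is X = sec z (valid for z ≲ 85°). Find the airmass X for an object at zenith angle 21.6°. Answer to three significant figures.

X = sec z = 1/cos 21.6° = 1/0.9298 = 1.0755.

1.08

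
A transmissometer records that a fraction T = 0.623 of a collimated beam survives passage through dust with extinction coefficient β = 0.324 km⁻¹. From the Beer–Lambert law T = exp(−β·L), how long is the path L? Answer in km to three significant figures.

1.46 km

Beer–Lambert: T = exp(−βL) ⇒ L = −ln(T)/β = −ln(0.623)/0.324 = 0.4732/0.324 = 1.461 km.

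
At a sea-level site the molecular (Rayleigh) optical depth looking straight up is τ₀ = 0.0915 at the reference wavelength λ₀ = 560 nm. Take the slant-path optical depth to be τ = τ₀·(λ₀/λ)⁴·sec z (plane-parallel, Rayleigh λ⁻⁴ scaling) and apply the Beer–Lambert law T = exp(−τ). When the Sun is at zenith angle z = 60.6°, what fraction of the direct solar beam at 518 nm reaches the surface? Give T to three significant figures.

0.775

sec 60.6° = 2.0371.
τ = 0.0915 × (560/518)⁴ × 2.0371 = 0.0915 × 1.3659 × 2.0371 = 0.2546.
T = exp(−0.2546) = 0.7752.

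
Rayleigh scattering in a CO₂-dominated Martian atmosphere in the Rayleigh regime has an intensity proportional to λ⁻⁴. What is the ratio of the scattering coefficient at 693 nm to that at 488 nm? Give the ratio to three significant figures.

0.246

Rayleigh scattering ∝ λ⁻⁴, so the ratio of coefficients is the inverse fourth power of the wavelength ratio.
σ(693)/σ(488) = (488/693)⁴ = (0.7042)⁴ = 0.2459.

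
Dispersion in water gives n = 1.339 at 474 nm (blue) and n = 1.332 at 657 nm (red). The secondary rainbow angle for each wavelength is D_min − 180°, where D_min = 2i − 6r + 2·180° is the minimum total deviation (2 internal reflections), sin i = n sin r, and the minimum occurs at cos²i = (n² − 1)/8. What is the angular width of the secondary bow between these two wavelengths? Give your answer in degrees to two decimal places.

At 474 nm (n = 1.339): cos²i = 0.09912 → i = 71.650°, r = 45.141°, D_min = 232.451°, rainbow angle = 52.451°.
At 657 nm (n = 1.332): cos²i = 0.09678 → i = 71.875°, r = 45.520°, D_min = 230.628°, rainbow angle = 50.628°.
Angular width = |52.451° − 50.628°| = 1.823°.

1.82°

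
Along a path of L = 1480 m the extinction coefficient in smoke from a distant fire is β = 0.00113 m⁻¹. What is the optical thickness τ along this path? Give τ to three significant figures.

1.67

τ = β·L = 0.00113 × 1480 = 1.6724.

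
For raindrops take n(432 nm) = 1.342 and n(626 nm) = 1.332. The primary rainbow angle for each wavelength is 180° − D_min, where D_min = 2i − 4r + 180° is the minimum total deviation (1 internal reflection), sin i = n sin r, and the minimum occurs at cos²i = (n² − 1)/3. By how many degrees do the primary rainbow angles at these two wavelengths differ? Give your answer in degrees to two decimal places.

1.44°

At 432 nm (n = 1.342): cos²i = 0.26699 → i = 58.888°, r = 39.641°, D_min = 139.213°, rainbow angle = 40.787°.
At 626 nm (n = 1.332): cos²i = 0.25807 → i = 59.469°, r = 40.290°, D_min = 137.776°, rainbow angle = 42.224°.
Angular width = |40.787° − 42.224°| = 1.437°.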